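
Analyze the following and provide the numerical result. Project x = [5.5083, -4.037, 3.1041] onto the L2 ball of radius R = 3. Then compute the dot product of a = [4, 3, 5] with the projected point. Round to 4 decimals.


Step 1: Compute ||x|| (intermediates to 6 decimals).
||x|| = sqrt(5.5083^2 + (-4.037)^2 + 3.1041^2) = 7.501611
Step 2: Project.
Since ||x|| > R, scale = R/||x|| = 3/7.501611 = 0.399914, proj(x) = scale * x
proj(x) = [2.202846, -1.614453, 1.241373]
Step 3: Dot product.
a^T * proj(x) = 4*2.202846 + 3*(-1.614453) + 5*1.241373 = 10.1749


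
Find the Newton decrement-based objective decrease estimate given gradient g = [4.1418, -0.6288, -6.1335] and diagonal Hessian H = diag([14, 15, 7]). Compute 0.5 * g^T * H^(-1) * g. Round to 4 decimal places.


Step 1: H is diagonal, so H^(-1) * g = [0.2958, -0.0419, -0.8762].
Step 2: g^T H^(-1) g = sum_i g_i^2 / H_ii
  = (4.1418)^2/14 + (-0.6288)^2/15 + (-6.1335)^2/7
  = 1.2253 + 0.0264 + 5.3743 = 6.6259
Step 3: Objective decrease = 0.5 * g^T H^(-1) g = 3.313


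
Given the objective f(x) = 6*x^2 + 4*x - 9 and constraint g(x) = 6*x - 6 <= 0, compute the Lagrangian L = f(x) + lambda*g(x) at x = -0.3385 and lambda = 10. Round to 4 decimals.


Step 1: Evaluate f(x).
f(-0.3385) = 6*(-0.3385)^2 + 4*(-0.3385) - 9 = -9.6665
Step 2: Evaluate g(x).
g(-0.3385) = 6*-0.3385 - 6 = -8.031
Step 3: Compute Lagrangian.
L = -9.6665 + 10*-8.031 = -89.9765


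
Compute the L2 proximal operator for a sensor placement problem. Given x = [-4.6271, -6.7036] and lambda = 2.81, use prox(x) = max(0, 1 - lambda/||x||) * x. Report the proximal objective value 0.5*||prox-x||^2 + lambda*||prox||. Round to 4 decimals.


Step 1: Compute ||x||.
||x|| = 8.1454
Step 2: Compute scaling factor.
scale = max(0, 1 - 2.81/8.1454) = 0.655
Step 3: prox(x) = [-3.0309, -4.391]
||prox(x)|| = 5.3354
Step 4: Proximal objective.
0.5*||prox-x||^2 = 3.9481
lambda*||prox|| = 14.9925
Total = 18.9407


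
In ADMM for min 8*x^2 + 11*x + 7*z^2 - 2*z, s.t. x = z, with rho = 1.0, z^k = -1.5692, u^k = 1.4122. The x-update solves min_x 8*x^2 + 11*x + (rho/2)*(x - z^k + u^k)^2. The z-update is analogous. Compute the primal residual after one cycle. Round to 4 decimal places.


ADMM iteration with rho = 1.0, z^k = -1.5692, u^k = 1.4122
Step 1: x-update.
Minimize 8*x^2 + 11*x + (1.0/2)*(x + 1.5692 + 1.4122)^2
FOC: (2*8 + 1.0)*x = -11 + 1.0*(-1.5692 - 1.4122)
x^{k+1} = -0.8224
Step 2: z-update.
Minimize 7*z^2 - 2*z + (1.0/2)*(-0.8224 - z + 1.4122)^2
FOC: (2*7 + 1.0)*z = 2 + 1.0*(-0.8224 + 1.4122)
z^{k+1} = 0.1727
Step 3: u-update.
u^{k+1} = 1.4122 - 0.8224 - 0.1727 = 0.4171
Step 4: Primal residual = |-0.8224 - 0.1727| = 0.9951


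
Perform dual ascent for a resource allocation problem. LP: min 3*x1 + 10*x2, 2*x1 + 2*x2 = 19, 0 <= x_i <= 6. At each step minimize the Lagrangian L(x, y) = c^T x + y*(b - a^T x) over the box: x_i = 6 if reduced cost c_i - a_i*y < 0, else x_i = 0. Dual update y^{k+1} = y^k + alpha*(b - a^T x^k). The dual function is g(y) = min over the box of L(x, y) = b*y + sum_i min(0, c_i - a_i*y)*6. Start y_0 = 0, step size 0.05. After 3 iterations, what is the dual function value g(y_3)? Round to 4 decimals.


Dual ascent for LP: min 3*x1 + 10*x2, 2*x1 + 2*x2 = 19, 0 <= x_i <= 6
Step 1: y^k = 0.0, reduced costs: (3.0, 10.0)
  x^k = (0.0, 0.0), subgradient = b - a^T x = 19.0
  y^{k+1} = 0.0 + 0.05*19.0 = 0.95
Step 2: y^k = 0.95, reduced costs: (1.1, 8.1)
  x^k = (0.0, 0.0), subgradient = b - a^T x = 19.0
  y^{k+1} = 0.95 + 0.05*19.0 = 1.9
Step 3: y^k = 1.9, reduced costs: (-0.8, 6.2)
  x^k = (6.0, 0.0), subgradient = b - a^T x = 7.0
  y^{k+1} = 1.9 + 0.05*7.0 = 2.25
Dual objective at y_3 = 2.25: reduced costs (-1.5, 5.5), box minimizer x = (6.0, 0.0)
g(y_3) = b*y + (c1 - a1*y)*x1 + (c2 - a2*y)*x2 = 19*2.25 + (-1.5)*6.0 + 5.5*0.0 = 42.75 - 9.0 + 0.0 = 33.75


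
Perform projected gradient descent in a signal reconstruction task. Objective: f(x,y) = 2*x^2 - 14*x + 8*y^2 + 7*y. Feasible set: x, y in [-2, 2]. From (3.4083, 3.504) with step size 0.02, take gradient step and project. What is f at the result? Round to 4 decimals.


Step 1: Compute gradient at (3.4083, 3.504).
grad_x = 2*2*3.4083 - 14 = -0.3668
grad_y = 2*8*3.504 + 7 = 63.064
Step 2: Gradient step.
x_raw = 3.4083 - 0.02*-0.3668 = 3.4156
y_raw = 3.504 - 0.02*63.064 = 2.2427
Step 3: Project onto [-2, 2].
x_proj = clip(3.4156) = 2.0
y_proj = clip(2.2427) = 2.0
Step 4: Evaluate f.
f(2.0, 2.0) = 26.0


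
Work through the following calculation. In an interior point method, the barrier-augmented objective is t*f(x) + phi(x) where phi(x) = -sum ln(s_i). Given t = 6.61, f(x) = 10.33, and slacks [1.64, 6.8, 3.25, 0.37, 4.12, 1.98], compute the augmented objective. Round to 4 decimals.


Step 1: Compute log-barrier.
ln values: [0.4947, 1.9169, 1.1787, -0.9943, 1.4159, 0.6831]
phi = -(0.4947 + 1.9169 + 1.1787 - 0.9943 + 1.4159 + 0.6831) = -4.695
Step 2: Compute augmented objective.
t*f(x) = 6.61*10.33 = 68.2813
Total = 68.2813 - 4.695 = 63.5863


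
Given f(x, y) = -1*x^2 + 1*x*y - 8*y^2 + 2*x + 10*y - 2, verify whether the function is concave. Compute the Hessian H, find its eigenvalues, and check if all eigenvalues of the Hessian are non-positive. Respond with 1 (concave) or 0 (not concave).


The Hessian of f(x,y) = -1*x^2 + 1*x*y - 8*y^2 + 2*x + 10*y - 2 is:
H = [[-2, 1], [1, -16]]
Trace = -2 - 16 = -18
Determinant = -2*-16 - (1)^2 = 31
Discriminant = (-18)^2 - 4*31 = 200.0
Eigenvalues: lambda_1 = -16.0711, lambda_2 = -1.9289
The function is concave.

1


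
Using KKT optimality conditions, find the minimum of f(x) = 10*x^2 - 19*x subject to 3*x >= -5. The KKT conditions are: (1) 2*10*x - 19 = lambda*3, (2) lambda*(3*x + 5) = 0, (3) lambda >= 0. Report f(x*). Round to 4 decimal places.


Step 1: Try lambda = 0 (constraint inactive).
Stationarity: 2*10*x - 19 = 0
x* = 19/(2*10) = 0.95
Check constraint: 3*0.95 = 2.85 >= -5 -- satisfied.
Step 2: Compute optimal value.
f(x*) = 10*0.95^2 - 19*0.95 = -9.025


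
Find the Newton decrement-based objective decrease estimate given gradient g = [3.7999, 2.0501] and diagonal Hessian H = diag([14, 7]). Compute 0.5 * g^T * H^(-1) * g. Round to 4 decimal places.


Step 1: H is diagonal, so H^(-1) * g = [0.2714, 0.2929].
Step 2: g^T H^(-1) g = sum_i g_i^2 / H_ii
  = (3.7999)^2/14 + (2.0501)^2/7
  = 1.0314 + 0.6004 = 1.6318
Step 3: Objective decrease = 0.5 * g^T H^(-1) g = 0.8159


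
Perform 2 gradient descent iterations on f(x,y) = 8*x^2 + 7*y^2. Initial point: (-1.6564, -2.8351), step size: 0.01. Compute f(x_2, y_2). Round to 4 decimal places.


Gradient descent on f(x,y) = 8*x^2 + 7*y^2.
Starting point: (-1.6564, -2.8351), alpha = 0.01
Step 1: grad_x = 2*8*-1.6564 = -26.5024, grad_y = 2*7*-2.8351 = -39.6914
  x_1 = -1.6564 - 0.01*-26.5024 = -1.3914
  y_1 = -2.8351 - 0.01*-39.6914 = -2.4382
Step 2: grad_x = 2*8*-1.3914 = -22.262, grad_y = 2*7*-2.4382 = -34.1346
  x_2 = -1.3914 - 0.01*-22.262 = -1.1688
  y_2 = -2.4382 - 0.01*-34.1346 = -2.0968
f(-1.1688, -2.0968) = 8*(-1.1688)^2 + 7*(-2.0968)^2 = 41.7051


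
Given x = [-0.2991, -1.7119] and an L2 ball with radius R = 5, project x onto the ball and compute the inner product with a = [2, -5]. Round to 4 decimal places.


Step 1: Compute ||x|| (intermediates to 6 decimals).
||x|| = sqrt((-0.2991)^2 + (-1.7119)^2) = 1.737833
Step 2: Project.
Since ||x|| <= R, proj = x (no scaling needed).
proj(x) = [-0.2991, -1.7119]
Step 3: Dot product.
a^T * proj(x) = 2*(-0.2991) - 5*(-1.7119) = 7.9613


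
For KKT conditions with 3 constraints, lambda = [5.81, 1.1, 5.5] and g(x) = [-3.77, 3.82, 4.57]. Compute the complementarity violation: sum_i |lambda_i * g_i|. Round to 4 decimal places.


KKT complementary slackness check:
lambda_1 * g_1 = 5.81 * -3.77 = -21.9037
lambda_2 * g_2 = 1.1 * 3.82 = 4.202
lambda_3 * g_3 = 5.5 * 4.57 = 25.135
Total violation = 21.9037 + 4.202 + 25.135 = 51.2407


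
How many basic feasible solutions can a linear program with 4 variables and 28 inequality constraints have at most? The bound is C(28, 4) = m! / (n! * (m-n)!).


Each vertex corresponds to some choice of n active constraints out of m, so the number of vertices is at most C(m, n) = m! / (n!(m-n)!).
m = 28, n = 4
Numerator: 28 * 27 * 26 * 25
Denominator: 4! = 24
C(28, 4) = 20475


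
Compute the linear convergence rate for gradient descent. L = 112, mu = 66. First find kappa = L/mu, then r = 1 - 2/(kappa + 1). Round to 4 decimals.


Step 1: Compute the condition number.
kappa = L/mu = 112/66 = 1.697
Step 2: Compute the convergence rate.
r = 1 - 2/(kappa + 1) = 1 - 2*mu/(L + mu) = (L - mu)/(L + mu) = 46/178 = 0.2584


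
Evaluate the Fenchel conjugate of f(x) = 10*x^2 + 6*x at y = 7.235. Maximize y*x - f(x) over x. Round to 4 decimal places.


f*(y) = sup_x {y*x - a*x^2 - b*x} = sup_x {(y-b)*x - a*x^2}
FOC: (y - b) - 2a*x = 0 => x* = (y - b)/(2a)
x* = (7.235 - 6)/(2*10) = 0.0618
f*(7.235) = (y-b)^2/(4a) = (7.235 - 6)^2/(4*10)
= 1.5252/40 = 0.0381


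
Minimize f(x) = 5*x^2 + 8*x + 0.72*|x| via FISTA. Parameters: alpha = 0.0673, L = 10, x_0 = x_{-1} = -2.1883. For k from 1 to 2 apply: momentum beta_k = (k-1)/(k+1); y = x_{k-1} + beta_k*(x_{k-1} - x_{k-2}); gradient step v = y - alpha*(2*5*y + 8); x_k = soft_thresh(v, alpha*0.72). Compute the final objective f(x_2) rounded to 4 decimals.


FISTA on f(x) = 5*x^2 + 8*x + 0.72*|x|
L = 10, alpha = 0.0673
Iteration 1: beta = 0.0, y = -2.1883 + 0.0*(-2.1883 + 2.1883) = -2.1883
  grad(y) = -13.883, v = y - alpha*grad = -1.254
  prox(v) = soft_thresh(-1.254, 0.0485) = -1.2055
Iteration 2: beta = 0.3333, y = -1.2055 + 0.3333*(-1.2055 + 2.1883) = -0.8779
  grad(y) = -0.7792, v = y - alpha*grad = -0.8255
  prox(v) = soft_thresh(-0.8255, 0.0485) = -0.777
f(x_2) = 5*(-0.777)^2 + 8*(-0.777) + 0.72*|-0.777| = -2.6379


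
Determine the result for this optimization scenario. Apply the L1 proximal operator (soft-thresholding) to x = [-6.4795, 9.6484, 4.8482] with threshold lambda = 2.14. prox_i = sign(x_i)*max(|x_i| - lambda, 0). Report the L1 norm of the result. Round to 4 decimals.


Soft-thresholding with lambda = 2.14:
prox(-6.4795) = sign(-6.4795)*max(|-6.4795| - 2.14, 0) = -4.3395
prox(9.6484) = sign(9.6484)*max(|9.6484| - 2.14, 0) = 7.5084
prox(4.8482) = sign(4.8482)*max(|4.8482| - 2.14, 0) = 2.7082
prox(x) = [-4.3395, 7.5084, 2.7082]
||prox(x)||_1 = 4.3395 + 7.5084 + 2.7082 = 14.5561


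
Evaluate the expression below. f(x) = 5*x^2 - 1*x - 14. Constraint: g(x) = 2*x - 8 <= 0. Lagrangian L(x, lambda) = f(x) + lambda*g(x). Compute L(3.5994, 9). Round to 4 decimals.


Step 1: Evaluate f(x).
f(3.5994) = 5*3.5994^2 - 1*3.5994 - 14 = 47.179
Step 2: Evaluate g(x).
g(3.5994) = 2*3.5994 - 8 = -0.8012
Step 3: Compute Lagrangian.
L = 47.179 + 9*-0.8012 = 39.9682


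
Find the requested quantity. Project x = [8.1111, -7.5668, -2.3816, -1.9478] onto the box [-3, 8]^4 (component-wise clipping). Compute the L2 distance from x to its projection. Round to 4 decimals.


Project each component onto [-3, 8].
clip(8.1111) = 8.0, clip(-7.5668) = -3.0, clip(-2.3816) = -2.3816, clip(-1.9478) = -1.9478
Projection = [8.0, -3.0, -2.3816, -1.9478]
Squared diffs: [0.0123, 20.8557, 0.0, 0.0]
Distance = sqrt(20.868) = 4.5682


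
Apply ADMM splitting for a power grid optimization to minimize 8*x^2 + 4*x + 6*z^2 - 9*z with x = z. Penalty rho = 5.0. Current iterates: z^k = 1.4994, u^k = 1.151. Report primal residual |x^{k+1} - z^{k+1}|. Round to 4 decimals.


ADMM iteration with rho = 5.0, z^k = 1.4994, u^k = 1.151
Step 1: x-update.
Minimize 8*x^2 + 4*x + (5.0/2)*(x - 1.4994 + 1.151)^2
FOC: (2*8 + 5.0)*x = -4 + 5.0*(1.4994 - 1.151)
x^{k+1} = -0.1075
Step 2: z-update.
Minimize 6*z^2 - 9*z + (5.0/2)*(-0.1075 - z + 1.151)^2
FOC: (2*6 + 5.0)*z = 9 + 5.0*(-0.1075 + 1.151)
z^{k+1} = 0.8363
Step 3: u-update.
u^{k+1} = 1.151 - 0.1075 - 0.8363 = 0.2072
Step 4: Primal residual = |-0.1075 - 0.8363| = 0.9438


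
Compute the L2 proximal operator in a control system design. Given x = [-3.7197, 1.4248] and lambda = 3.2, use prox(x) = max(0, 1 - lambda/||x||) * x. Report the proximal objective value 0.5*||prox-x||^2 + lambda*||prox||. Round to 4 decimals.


Step 1: Compute ||x||.
||x|| = 3.9832
Step 2: Compute scaling factor.
scale = max(0, 1 - 3.2/3.9832) = 0.1966
Step 3: prox(x) = [-0.7314, 0.2802]
||prox(x)|| = 0.7832
Step 4: Proximal objective.
0.5*||prox-x||^2 = 5.12
lambda*||prox|| = 2.5062
Total = 7.6264


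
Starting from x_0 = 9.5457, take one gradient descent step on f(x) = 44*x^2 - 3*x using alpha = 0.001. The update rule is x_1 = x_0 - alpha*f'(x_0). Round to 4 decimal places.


We compute the gradient at x_0 and apply the update.
f'(x) = 88*x - 3
f'(9.5457) = 88*9.5457 - 3 = 837.0216
x_1 = 9.5457 - 0.001*837.0216 = 8.7087


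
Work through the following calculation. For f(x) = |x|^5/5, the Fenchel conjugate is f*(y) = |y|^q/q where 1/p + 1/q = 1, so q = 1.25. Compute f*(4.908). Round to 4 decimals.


The conjugate exponent q satisfies 1/p + 1/q = 1.
p = 5, so q = 5/(5 - 1) = 1.25
|y|^q = 4.908^1.25 = 7.3052
f*(4.908) = 7.3052 / 1.25 = 5.8441


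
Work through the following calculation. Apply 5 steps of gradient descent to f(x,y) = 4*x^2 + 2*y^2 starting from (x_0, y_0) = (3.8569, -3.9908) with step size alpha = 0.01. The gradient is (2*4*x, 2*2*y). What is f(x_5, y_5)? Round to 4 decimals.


Gradient descent on f(x,y) = 4*x^2 + 2*y^2.
Starting point: (3.8569, -3.9908), alpha = 0.01
Step 1: grad_x = 2*4*3.8569 = 30.8552, grad_y = 2*2*-3.9908 = -15.9632
  x_1 = 3.8569 - 0.01*30.8552 = 3.5483
  y_1 = -3.9908 - 0.01*-15.9632 = -3.8312
Step 2: grad_x = 2*4*3.5483 = 28.3868, grad_y = 2*2*-3.8312 = -15.3247
  x_2 = 3.5483 - 0.01*28.3868 = 3.2645
  y_2 = -3.8312 - 0.01*-15.3247 = -3.6779
Step 3: grad_x = 2*4*3.2645 = 26.1158, grad_y = 2*2*-3.6779 = -14.7117
  x_3 = 3.2645 - 0.01*26.1158 = 3.0033
  y_3 = -3.6779 - 0.01*-14.7117 = -3.5308
Step 4: grad_x = 2*4*3.0033 = 24.0266, grad_y = 2*2*-3.5308 = -14.1232
  x_4 = 3.0033 - 0.01*24.0266 = 2.7631
  y_4 = -3.5308 - 0.01*-14.1232 = -3.3896
Step 5: grad_x = 2*4*2.7631 = 22.1044, grad_y = 2*2*-3.3896 = -13.5583
  x_5 = 2.7631 - 0.01*22.1044 = 2.542
  y_5 = -3.3896 - 0.01*-13.5583 = -3.254
f(2.542, -3.254) = 4*2.542^2 + 2*(-3.254)^2 = 47.0242


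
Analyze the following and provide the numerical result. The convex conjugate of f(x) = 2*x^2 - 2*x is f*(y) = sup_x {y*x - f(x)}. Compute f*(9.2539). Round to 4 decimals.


f*(y) = sup_x {y*x - a*x^2 - b*x} = sup_x {(y-b)*x - a*x^2}
FOC: (y - b) - 2a*x = 0 => x* = (y - b)/(2a)
x* = (9.2539 + 2)/(2*2) = 2.8135
f*(9.2539) = (y-b)^2/(4a) = (9.2539 + 2)^2/(4*2)
= 126.6503/8 = 15.8313


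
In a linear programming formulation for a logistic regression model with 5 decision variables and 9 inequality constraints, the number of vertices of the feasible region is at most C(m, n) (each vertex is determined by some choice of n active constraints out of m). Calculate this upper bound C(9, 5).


Each vertex corresponds to some choice of n active constraints out of m, so the number of vertices is at most C(m, n) = m! / (n!(m-n)!).
m = 9, n = 5
Numerator: 9 * 8 * 7 * 6 * 5
Denominator: 5! = 120
C(9, 5) = 126


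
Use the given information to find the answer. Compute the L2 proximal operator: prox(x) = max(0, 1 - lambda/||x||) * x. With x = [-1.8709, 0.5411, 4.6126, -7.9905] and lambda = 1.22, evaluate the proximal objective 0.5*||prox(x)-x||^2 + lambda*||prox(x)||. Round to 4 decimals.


Step 1: Compute ||x||.
||x|| = 9.4296
Step 2: Compute scaling factor.
scale = max(0, 1 - 1.22/9.4296) = 0.8706
Step 3: prox(x) = [-1.6288, 0.4711, 4.0158, -6.9567]
||prox(x)|| = 8.2096
Step 4: Proximal objective.
0.5*||prox-x||^2 = 0.7442
lambda*||prox|| = 10.0157
Total = 10.7599


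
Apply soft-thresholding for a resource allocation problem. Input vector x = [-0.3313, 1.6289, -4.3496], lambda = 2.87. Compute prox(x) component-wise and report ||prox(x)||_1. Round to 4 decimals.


Soft-thresholding with lambda = 2.87:
prox(-0.3313) = sign(-0.3313)*max(|-0.3313| - 2.87, 0) = 0.0
prox(1.6289) = sign(1.6289)*max(|1.6289| - 2.87, 0) = 0.0
prox(-4.3496) = sign(-4.3496)*max(|-4.3496| - 2.87, 0) = -1.4796
prox(x) = [0.0, 0.0, -1.4796]
||prox(x)||_1 = 0.0 + 0.0 + 1.4796 = 1.4796


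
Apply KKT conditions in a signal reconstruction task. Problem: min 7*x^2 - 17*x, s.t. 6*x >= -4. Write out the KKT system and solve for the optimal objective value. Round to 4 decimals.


Step 1: Try lambda = 0 (constraint inactive).
Stationarity: 2*7*x - 17 = 0
x* = 17/(2*7) = 17/14 = 1.2143 (rounded; the exact value 17/14 is used below)
Check constraint: 6*1.2143 = 7.2858 >= -4 -- satisfied.
Step 2: Compute optimal value.
f(x*) = 7*(17/14)^2 - 17*(17/14) = -10.3214


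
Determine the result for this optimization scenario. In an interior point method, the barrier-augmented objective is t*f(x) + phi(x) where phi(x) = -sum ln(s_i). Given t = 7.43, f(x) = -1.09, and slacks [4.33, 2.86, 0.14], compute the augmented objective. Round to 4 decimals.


Step 1: Compute log-barrier.
ln values: [1.4656, 1.0508, -1.9661]
phi = -(1.4656 + 1.0508 - 1.9661) = -0.5503
Step 2: Compute augmented objective.
t*f(x) = 7.43*-1.09 = -8.0987
Total = -8.0987 - 0.5503 = -8.649


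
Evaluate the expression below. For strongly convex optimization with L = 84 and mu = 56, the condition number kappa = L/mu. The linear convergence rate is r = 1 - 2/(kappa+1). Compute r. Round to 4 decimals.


Step 1: Compute the condition number.
kappa = L/mu = 84/56 = 1.5
Step 2: Compute the convergence rate.
r = 1 - 2/(kappa + 1) = 1 - 2*mu/(L + mu) = (L - mu)/(L + mu) = 28/140 = 0.2


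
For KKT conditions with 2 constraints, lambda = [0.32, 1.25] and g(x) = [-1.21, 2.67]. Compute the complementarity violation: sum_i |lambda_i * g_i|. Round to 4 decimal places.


KKT complementary slackness check:
lambda_1 * g_1 = 0.32 * -1.21 = -0.3872
lambda_2 * g_2 = 1.25 * 2.67 = 3.3375
Total violation = 0.3872 + 3.3375 = 3.7247


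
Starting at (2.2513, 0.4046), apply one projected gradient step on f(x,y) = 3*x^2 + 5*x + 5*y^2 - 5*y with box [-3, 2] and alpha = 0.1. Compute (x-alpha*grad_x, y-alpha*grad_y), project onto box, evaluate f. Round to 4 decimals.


Step 1: Compute gradient at (2.2513, 0.4046).
grad_x = 2*3*2.2513 + 5 = 18.5078
grad_y = 2*5*0.4046 - 5 = -0.954
Step 2: Gradient step.
x_raw = 2.2513 - 0.1*18.5078 = 0.4005
y_raw = 0.4046 - 0.1*-0.954 = 0.5
Step 3: Project onto [-3, 2].
x_proj = clip(0.4005) = 0.4005
y_proj = clip(0.5) = 0.5
Step 4: Evaluate f.
f(0.4005, 0.5) = 1.2338


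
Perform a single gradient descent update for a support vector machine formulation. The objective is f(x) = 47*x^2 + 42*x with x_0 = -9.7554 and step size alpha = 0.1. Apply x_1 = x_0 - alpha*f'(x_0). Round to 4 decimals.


We compute the gradient at x_0 and apply the update.
f'(x) = 94*x + 42
f'(-9.7554) = 94*-9.7554 + 42 = -875.0076
x_1 = -9.7554 - 0.1*-875.0076 = 77.7454


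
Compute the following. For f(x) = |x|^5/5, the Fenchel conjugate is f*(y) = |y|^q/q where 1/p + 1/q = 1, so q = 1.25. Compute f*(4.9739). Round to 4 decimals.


The conjugate exponent q satisfies 1/p + 1/q = 1.
p = 5, so q = 5/(5 - 1) = 1.25
|y|^q = 4.9739^1.25 = 7.428
f*(4.9739) = 7.428 / 1.25 = 5.9424


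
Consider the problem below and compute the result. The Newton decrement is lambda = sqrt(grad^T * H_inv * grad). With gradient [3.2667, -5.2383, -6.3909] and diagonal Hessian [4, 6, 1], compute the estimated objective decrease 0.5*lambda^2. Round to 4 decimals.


Step 1: H is diagonal, so H^(-1) * g = [0.8167, -0.8731, -6.3909].
Step 2: g^T H^(-1) g = sum_i g_i^2 / H_ii
  = (3.2667)^2/4 + (-5.2383)^2/6 + (-6.3909)^2/1
  = 2.6678 + 4.5733 + 40.8436 = 48.0847
Step 3: Objective decrease = 0.5 * g^T H^(-1) g = 24.0424


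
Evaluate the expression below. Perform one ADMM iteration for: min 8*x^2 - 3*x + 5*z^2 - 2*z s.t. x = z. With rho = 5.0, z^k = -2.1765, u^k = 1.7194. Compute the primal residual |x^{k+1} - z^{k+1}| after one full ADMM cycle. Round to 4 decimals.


ADMM iteration with rho = 5.0, z^k = -2.1765, u^k = 1.7194
Step 1: x-update.
Minimize 8*x^2 - 3*x + (5.0/2)*(x + 2.1765 + 1.7194)^2
FOC: (2*8 + 5.0)*x = 3 + 5.0*(-2.1765 - 1.7194)
x^{k+1} = -0.7847
Step 2: z-update.
Minimize 5*z^2 - 2*z + (5.0/2)*(-0.7847 - z + 1.7194)^2
FOC: (2*5 + 5.0)*z = 2 + 5.0*(-0.7847 + 1.7194)
z^{k+1} = 0.4449
Step 3: u-update.
u^{k+1} = 1.7194 - 0.7847 - 0.4449 = 0.4898
Step 4: Primal residual = |-0.7847 - 0.4449| = 1.2296


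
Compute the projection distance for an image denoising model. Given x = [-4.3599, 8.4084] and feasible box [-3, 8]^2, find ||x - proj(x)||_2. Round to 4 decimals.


Project each component onto [-3, 8].
clip(-4.3599) = -3.0, clip(8.4084) = 8.0
Projection = [-3.0, 8.0]
Squared diffs: [1.8493, 0.1668]
Distance = sqrt(2.0161) = 1.4199


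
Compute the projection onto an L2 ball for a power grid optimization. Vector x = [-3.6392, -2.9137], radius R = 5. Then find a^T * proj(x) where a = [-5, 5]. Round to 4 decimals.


Step 1: Compute ||x|| (intermediates to 6 decimals).
||x|| = sqrt((-3.6392)^2 + (-2.9137)^2) = 4.661912
Step 2: Project.
Since ||x|| <= R, proj = x (no scaling needed).
proj(x) = [-3.6392, -2.9137]
Step 3: Dot product.
a^T * proj(x) = -5*(-3.6392) + 5*(-2.9137) = 3.6275


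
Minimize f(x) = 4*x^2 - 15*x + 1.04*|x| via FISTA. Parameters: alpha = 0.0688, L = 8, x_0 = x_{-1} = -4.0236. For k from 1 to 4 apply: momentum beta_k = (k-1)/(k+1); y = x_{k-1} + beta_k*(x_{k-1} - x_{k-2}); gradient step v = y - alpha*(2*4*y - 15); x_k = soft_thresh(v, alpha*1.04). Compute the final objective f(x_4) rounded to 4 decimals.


FISTA on f(x) = 4*x^2 - 15*x + 1.04*|x|
L = 8, alpha = 0.0688
Iteration 1: beta = 0.0, y = -4.0236 + 0.0*(-4.0236 + 4.0236) = -4.0236
  grad(y) = -47.1888, v = y - alpha*grad = -0.777
  prox(v) = soft_thresh(-0.777, 0.0716) = -0.7055
Iteration 2: beta = 0.3333, y = -0.7055 + 0.3333*(-0.7055 + 4.0236) = 0.4006
  grad(y) = -11.7953, v = y - alpha*grad = 1.2121
  prox(v) = soft_thresh(1.2121, 0.0716) = 1.1406
Iteration 3: beta = 0.5, y = 1.1406 + 0.5*(1.1406 + 0.7055) = 2.0636
  grad(y) = 1.5085, v = y - alpha*grad = 1.9598
  prox(v) = soft_thresh(1.9598, 0.0716) = 1.8882
Iteration 4: beta = 0.6, y = 1.8882 + 0.6*(1.8882 - 1.1406) = 2.3368
  grad(y) = 3.6946, v = y - alpha*grad = 2.0826
  prox(v) = soft_thresh(2.0826, 0.0716) = 2.0111
f(x_4) = 4*2.0111^2 - 15*2.0111 + 1.04*|2.0111| = -11.8969


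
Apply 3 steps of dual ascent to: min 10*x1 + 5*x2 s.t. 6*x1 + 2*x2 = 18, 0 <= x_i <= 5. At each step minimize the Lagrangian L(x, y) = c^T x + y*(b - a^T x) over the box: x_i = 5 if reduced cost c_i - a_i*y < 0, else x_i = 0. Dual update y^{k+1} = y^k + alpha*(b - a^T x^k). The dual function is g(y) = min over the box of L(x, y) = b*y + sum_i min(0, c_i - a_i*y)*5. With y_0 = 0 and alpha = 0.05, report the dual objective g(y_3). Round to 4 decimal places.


Dual ascent for LP: min 10*x1 + 5*x2, 6*x1 + 2*x2 = 18, 0 <= x_i <= 5
Step 1: y^k = 0.0, reduced costs: (10.0, 5.0)
  x^k = (0.0, 0.0), subgradient = b - a^T x = 18.0
  y^{k+1} = 0.0 + 0.05*18.0 = 0.9
Step 2: y^k = 0.9, reduced costs: (4.6, 3.2)
  x^k = (0.0, 0.0), subgradient = b - a^T x = 18.0
  y^{k+1} = 0.9 + 0.05*18.0 = 1.8
Step 3: y^k = 1.8, reduced costs: (-0.8, 1.4)
  x^k = (5.0, 0.0), subgradient = b - a^T x = -12.0
  y^{k+1} = 1.8 + 0.05*-12.0 = 1.2
Dual objective at y_3 = 1.2: reduced costs (2.8, 2.6), box minimizer x = (0.0, 0.0)
g(y_3) = b*y + (c1 - a1*y)*x1 + (c2 - a2*y)*x2 = 18*1.2 + 2.8*0.0 + 2.6*0.0 = 21.6 + 0.0 + 0.0 = 21.6


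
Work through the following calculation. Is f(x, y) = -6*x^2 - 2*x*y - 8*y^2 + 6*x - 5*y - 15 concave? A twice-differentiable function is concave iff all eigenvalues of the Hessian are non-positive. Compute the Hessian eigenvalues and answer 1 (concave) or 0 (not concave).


The Hessian of f(x,y) = -6*x^2 - 2*x*y - 8*y^2 + 6*x - 5*y - 15 is:
H = [[-12, -2], [-2, -16]]
Trace = -12 - 16 = -28
Determinant = -12*-16 - (-2)^2 = 188
Discriminant = (-28)^2 - 4*188 = 32.0
Eigenvalues: lambda_1 = -16.8284, lambda_2 = -11.1716
The function is concave.

1


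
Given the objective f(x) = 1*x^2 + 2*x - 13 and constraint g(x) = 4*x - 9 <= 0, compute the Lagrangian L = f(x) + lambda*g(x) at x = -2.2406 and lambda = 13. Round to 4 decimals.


Step 1: Evaluate f(x).
f(-2.2406) = 1*(-2.2406)^2 + 2*(-2.2406) - 13 = -12.4609
Step 2: Evaluate g(x).
g(-2.2406) = 4*-2.2406 - 9 = -17.9624
Step 3: Compute Lagrangian.
L = -12.4609 + 13*-17.9624 = -245.9721


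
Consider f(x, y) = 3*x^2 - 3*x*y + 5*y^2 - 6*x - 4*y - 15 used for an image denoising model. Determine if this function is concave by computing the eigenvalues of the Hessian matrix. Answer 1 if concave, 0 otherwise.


The Hessian of f(x,y) = 3*x^2 - 3*x*y + 5*y^2 - 6*x - 4*y - 15 is:
H = [[6, -3], [-3, 10]]
Trace = 6 + 10 = 16
Determinant = 6*10 - (-3)^2 = 51
Discriminant = (16)^2 - 4*51 = 52.0
Eigenvalues: lambda_1 = 4.3944, lambda_2 = 11.6056
The function is not concave.

0


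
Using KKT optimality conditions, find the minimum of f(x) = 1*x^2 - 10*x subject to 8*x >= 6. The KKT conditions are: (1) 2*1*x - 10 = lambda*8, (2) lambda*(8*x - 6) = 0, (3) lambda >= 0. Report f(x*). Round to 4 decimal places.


Step 1: Try lambda = 0 (constraint inactive).
Stationarity: 2*1*x - 10 = 0
x* = 10/(2*1) = 5.0
Check constraint: 8*5.0 = 40.0 >= 6 -- satisfied.
Step 2: Compute optimal value.
f(x*) = 1*5.0^2 - 10*5.0 = -25.0


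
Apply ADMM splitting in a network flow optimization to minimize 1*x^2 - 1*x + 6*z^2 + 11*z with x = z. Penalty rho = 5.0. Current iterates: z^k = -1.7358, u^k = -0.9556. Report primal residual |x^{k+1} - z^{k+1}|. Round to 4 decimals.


ADMM iteration with rho = 5.0, z^k = -1.7358, u^k = -0.9556
Step 1: x-update.
Minimize 1*x^2 - 1*x + (5.0/2)*(x + 1.7358 - 0.9556)^2
FOC: (2*1 + 5.0)*x = 1 + 5.0*(-1.7358 + 0.9556)
x^{k+1} = -0.4144
Step 2: z-update.
Minimize 6*z^2 + 11*z + (5.0/2)*(-0.4144 - z - 0.9556)^2
FOC: (2*6 + 5.0)*z = -11 + 5.0*(-0.4144 - 0.9556)
z^{k+1} = -1.05
Step 3: u-update.
u^{k+1} = -0.9556 - 0.4144 + 1.05 = -0.32
Step 4: Primal residual = |-0.4144 + 1.05| = 0.6356


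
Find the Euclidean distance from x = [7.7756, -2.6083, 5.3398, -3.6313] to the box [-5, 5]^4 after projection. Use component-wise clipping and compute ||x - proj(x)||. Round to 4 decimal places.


Project each component onto [-5, 5].
clip(7.7756) = 5.0, clip(-2.6083) = -2.6083, clip(5.3398) = 5.0, clip(-3.6313) = -3.6313
Projection = [5.0, -2.6083, 5.0, -3.6313]
Squared diffs: [7.704, 0.0, 0.1155, 0.0]
Distance = sqrt(7.8195) = 2.7963


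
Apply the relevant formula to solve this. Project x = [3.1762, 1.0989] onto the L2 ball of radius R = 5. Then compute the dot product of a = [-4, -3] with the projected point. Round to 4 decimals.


Step 1: Compute ||x|| (intermediates to 6 decimals).
||x|| = sqrt(3.1762^2 + 1.0989^2) = 3.360927
Step 2: Project.
Since ||x|| <= R, proj = x (no scaling needed).
proj(x) = [3.1762, 1.0989]
Step 3: Dot product.
a^T * proj(x) = -4*3.1762 - 3*1.0989 = -16.0015


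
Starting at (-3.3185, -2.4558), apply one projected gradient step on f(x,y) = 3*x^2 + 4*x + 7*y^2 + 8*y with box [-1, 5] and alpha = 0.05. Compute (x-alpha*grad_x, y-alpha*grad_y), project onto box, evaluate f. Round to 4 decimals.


Step 1: Compute gradient at (-3.3185, -2.4558).
grad_x = 2*3*-3.3185 + 4 = -15.911
grad_y = 2*7*-2.4558 + 8 = -26.3812
Step 2: Gradient step.
x_raw = -3.3185 - 0.05*-15.911 = -2.523
y_raw = -2.4558 - 0.05*-26.3812 = -1.1367
Step 3: Project onto [-1, 5].
x_proj = clip(-2.523) = -1.0
y_proj = clip(-1.1367) = -1.0
Step 4: Evaluate f.
f(-1.0, -1.0) = -2.0


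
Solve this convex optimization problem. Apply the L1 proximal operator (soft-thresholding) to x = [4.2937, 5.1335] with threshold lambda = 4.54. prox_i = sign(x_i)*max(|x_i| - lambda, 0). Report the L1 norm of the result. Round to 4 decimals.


Soft-thresholding with lambda = 4.54:
prox(4.2937) = sign(4.2937)*max(|4.2937| - 4.54, 0) = 0.0
prox(5.1335) = sign(5.1335)*max(|5.1335| - 4.54, 0) = 0.5935
prox(x) = [0.0, 0.5935]
||prox(x)||_1 = 0.0 + 0.5935 = 0.5935


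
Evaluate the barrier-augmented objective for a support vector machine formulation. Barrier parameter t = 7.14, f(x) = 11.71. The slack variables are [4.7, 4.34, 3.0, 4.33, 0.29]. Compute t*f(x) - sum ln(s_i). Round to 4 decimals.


Step 1: Compute log-barrier.
ln values: [1.5476, 1.4679, 1.0986, 1.4656, -1.2379]
phi = -(1.5476 + 1.4679 + 1.0986 + 1.4656 - 1.2379) = -4.3417
Step 2: Compute augmented objective.
t*f(x) = 7.14*11.71 = 83.6094
Total = 83.6094 - 4.3417 = 79.2677


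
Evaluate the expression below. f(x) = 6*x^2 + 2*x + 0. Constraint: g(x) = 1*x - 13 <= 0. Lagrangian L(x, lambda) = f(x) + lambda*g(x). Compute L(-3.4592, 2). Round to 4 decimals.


Step 1: Evaluate f(x).
f(-3.4592) = 6*(-3.4592)^2 + 2*(-3.4592) + 0 = 64.878
Step 2: Evaluate g(x).
g(-3.4592) = 1*-3.4592 - 13 = -16.4592
Step 3: Compute Lagrangian.
L = 64.878 + 2*-16.4592 = 31.9596


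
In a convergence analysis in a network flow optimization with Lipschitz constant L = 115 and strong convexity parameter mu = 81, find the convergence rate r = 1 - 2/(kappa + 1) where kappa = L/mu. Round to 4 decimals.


Step 1: Compute the condition number.
kappa = L/mu = 115/81 = 1.4198
Step 2: Compute the convergence rate.
r = 1 - 2/(kappa + 1) = 1 - 2*mu/(L + mu) = (L - mu)/(L + mu) = 34/196 = 0.1735


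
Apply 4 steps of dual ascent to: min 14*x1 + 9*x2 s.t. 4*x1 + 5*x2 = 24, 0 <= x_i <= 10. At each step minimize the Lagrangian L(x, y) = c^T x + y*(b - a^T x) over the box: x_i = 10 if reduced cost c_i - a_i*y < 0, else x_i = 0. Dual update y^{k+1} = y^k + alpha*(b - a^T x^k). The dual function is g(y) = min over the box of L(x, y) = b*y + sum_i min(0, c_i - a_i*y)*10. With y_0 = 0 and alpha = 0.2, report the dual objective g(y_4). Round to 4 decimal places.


Dual ascent for LP: min 14*x1 + 9*x2, 4*x1 + 5*x2 = 24, 0 <= x_i <= 10
Step 1: y^k = 0.0, reduced costs: (14.0, 9.0)
  x^k = (0.0, 0.0), subgradient = b - a^T x = 24.0
  y^{k+1} = 0.0 + 0.2*24.0 = 4.8
Step 2: y^k = 4.8, reduced costs: (-5.2, -15.0)
  x^k = (10.0, 10.0), subgradient = b - a^T x = -66.0
  y^{k+1} = 4.8 + 0.2*-66.0 = -8.4
Step 3: y^k = -8.4, reduced costs: (47.6, 51.0)
  x^k = (0.0, 0.0), subgradient = b - a^T x = 24.0
  y^{k+1} = -8.4 + 0.2*24.0 = -3.6
Step 4: y^k = -3.6, reduced costs: (28.4, 27.0)
  x^k = (0.0, 0.0), subgradient = b - a^T x = 24.0
  y^{k+1} = -3.6 + 0.2*24.0 = 1.2
Dual objective at y_4 = 1.2: reduced costs (9.2, 3.0), box minimizer x = (0.0, 0.0)
g(y_4) = b*y + (c1 - a1*y)*x1 + (c2 - a2*y)*x2 = 24*1.2 + 9.2*0.0 + 3.0*0.0 = 28.8 + 0.0 + 0.0 = 28.8


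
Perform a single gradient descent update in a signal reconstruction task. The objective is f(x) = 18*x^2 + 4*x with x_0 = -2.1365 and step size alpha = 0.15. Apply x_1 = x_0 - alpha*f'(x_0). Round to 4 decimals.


We compute the gradient at x_0 and apply the update.
f'(x) = 36*x + 4
f'(-2.1365) = 36*-2.1365 + 4 = -72.914
x_1 = -2.1365 - 0.15*-72.914 = 8.8006


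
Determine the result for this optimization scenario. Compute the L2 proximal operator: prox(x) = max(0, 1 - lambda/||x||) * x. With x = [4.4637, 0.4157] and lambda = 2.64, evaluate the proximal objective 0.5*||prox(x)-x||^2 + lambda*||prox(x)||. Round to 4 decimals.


Step 1: Compute ||x||.
||x|| = 4.483
Step 2: Compute scaling factor.
scale = max(0, 1 - 2.64/4.483) = 0.4111
Step 3: prox(x) = [1.8351, 0.1709]
||prox(x)|| = 1.843
Step 4: Proximal objective.
0.5*||prox-x||^2 = 3.4848
lambda*||prox|| = 4.8655
Total = 8.3504


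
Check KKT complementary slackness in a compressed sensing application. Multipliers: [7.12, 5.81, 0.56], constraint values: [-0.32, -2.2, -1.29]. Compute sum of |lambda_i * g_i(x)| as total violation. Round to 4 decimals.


KKT complementary slackness check:
lambda_1 * g_1 = 7.12 * -0.32 = -2.2784
lambda_2 * g_2 = 5.81 * -2.2 = -12.782
lambda_3 * g_3 = 0.56 * -1.29 = -0.7224
Total violation = 2.2784 + 12.782 + 0.7224 = 15.7828


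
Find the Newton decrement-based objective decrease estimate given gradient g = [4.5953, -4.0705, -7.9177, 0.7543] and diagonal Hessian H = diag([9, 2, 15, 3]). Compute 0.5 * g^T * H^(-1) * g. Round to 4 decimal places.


Step 1: H is diagonal, so H^(-1) * g = [0.5106, -2.0353, -0.5278, 0.2514].
Step 2: g^T H^(-1) g = sum_i g_i^2 / H_ii
  = (4.5953)^2/9 + (-4.0705)^2/2 + (-7.9177)^2/15 + (0.7543)^2/3
  = 2.3463 + 8.2845 + 4.1793 + 0.1897 = 14.9998
Step 3: Objective decrease = 0.5 * g^T H^(-1) g = 7.4999


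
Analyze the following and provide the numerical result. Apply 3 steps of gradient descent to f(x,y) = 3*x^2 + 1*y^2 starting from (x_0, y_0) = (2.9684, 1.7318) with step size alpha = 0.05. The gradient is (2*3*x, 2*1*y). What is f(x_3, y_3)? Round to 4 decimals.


Gradient descent on f(x,y) = 3*x^2 + 1*y^2.
Starting point: (2.9684, 1.7318), alpha = 0.05
Step 1: grad_x = 2*3*2.9684 = 17.8104, grad_y = 2*1*1.7318 = 3.4636
  x_1 = 2.9684 - 0.05*17.8104 = 2.0779
  y_1 = 1.7318 - 0.05*3.4636 = 1.5586
Step 2: grad_x = 2*3*2.0779 = 12.4673, grad_y = 2*1*1.5586 = 3.1172
  x_2 = 2.0779 - 0.05*12.4673 = 1.4545
  y_2 = 1.5586 - 0.05*3.1172 = 1.4028
Step 3: grad_x = 2*3*1.4545 = 8.7271, grad_y = 2*1*1.4028 = 2.8055
  x_3 = 1.4545 - 0.05*8.7271 = 1.0182
  y_3 = 1.4028 - 0.05*2.8055 = 1.2625
f(1.0182, 1.2625) = 3*1.0182^2 + 1*1.2625^2 = 4.7038


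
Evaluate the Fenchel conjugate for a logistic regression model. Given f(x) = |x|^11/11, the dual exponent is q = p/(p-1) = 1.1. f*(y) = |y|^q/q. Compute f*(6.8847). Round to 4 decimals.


The conjugate exponent q satisfies 1/p + 1/q = 1.
p = 11, so q = 11/(11 - 1) = 1.1
|y|^q = 6.8847^1.1 = 8.3498
f*(6.8847) = 8.3498 / 1.1 = 7.5907


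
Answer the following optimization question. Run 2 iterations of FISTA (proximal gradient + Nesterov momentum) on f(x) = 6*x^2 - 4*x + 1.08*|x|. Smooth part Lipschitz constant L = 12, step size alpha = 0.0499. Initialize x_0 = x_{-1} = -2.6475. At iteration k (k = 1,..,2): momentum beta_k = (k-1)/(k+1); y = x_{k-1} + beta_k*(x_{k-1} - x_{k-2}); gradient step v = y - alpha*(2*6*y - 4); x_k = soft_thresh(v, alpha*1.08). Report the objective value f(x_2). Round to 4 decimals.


FISTA on f(x) = 6*x^2 - 4*x + 1.08*|x|
L = 12, alpha = 0.0499
Iteration 1: beta = 0.0, y = -2.6475 + 0.0*(-2.6475 + 2.6475) = -2.6475
  grad(y) = -35.77, v = y - alpha*grad = -0.8626
  prox(v) = soft_thresh(-0.8626, 0.0539) = -0.8087
Iteration 2: beta = 0.3333, y = -0.8087 + 0.3333*(-0.8087 + 2.6475) = -0.1957
  grad(y) = -6.349, v = y - alpha*grad = 0.1211
  prox(v) = soft_thresh(0.1211, 0.0539) = 0.0672
f(x_2) = 6*0.0672^2 - 4*0.0672 + 1.08*|0.0672| = -0.1691


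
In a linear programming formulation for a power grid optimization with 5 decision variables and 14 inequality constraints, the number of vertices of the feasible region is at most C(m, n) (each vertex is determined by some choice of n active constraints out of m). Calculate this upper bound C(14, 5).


Each vertex corresponds to some choice of n active constraints out of m, so the number of vertices is at most C(m, n) = m! / (n!(m-n)!).
m = 14, n = 5
Numerator: 14 * 13 * 12 * 11 * 10
Denominator: 5! = 120
C(14, 5) = 2002


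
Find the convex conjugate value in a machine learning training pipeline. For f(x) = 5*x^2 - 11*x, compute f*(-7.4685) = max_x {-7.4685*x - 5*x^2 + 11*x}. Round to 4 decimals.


f*(y) = sup_x {y*x - a*x^2 - b*x} = sup_x {(y-b)*x - a*x^2}
FOC: (y - b) - 2a*x = 0 => x* = (y - b)/(2a)
x* = (-7.4685 + 11)/(2*5) = 0.3532
f*(-7.4685) = (y-b)^2/(4a) = (-7.4685 + 11)^2/(4*5)
= 12.4715/20 = 0.6236


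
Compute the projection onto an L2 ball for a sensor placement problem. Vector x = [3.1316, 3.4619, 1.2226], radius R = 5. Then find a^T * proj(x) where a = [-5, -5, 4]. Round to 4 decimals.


Step 1: Compute ||x|| (intermediates to 6 decimals).
||x|| = sqrt(3.1316^2 + 3.4619^2 + 1.2226^2) = 4.825601
Step 2: Project.
Since ||x|| <= R, proj = x (no scaling needed).
proj(x) = [3.1316, 3.4619, 1.2226]
Step 3: Dot product.
a^T * proj(x) = -5*3.1316 - 5*3.4619 + 4*1.2226 = -28.0771


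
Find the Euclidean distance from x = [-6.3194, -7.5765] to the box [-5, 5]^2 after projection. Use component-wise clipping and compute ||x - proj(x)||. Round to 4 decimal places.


Project each component onto [-5, 5].
clip(-6.3194) = -5.0, clip(-7.5765) = -5.0
Projection = [-5.0, -5.0]
Squared diffs: [1.7408, 6.6384]
Distance = sqrt(8.3792) = 2.8947


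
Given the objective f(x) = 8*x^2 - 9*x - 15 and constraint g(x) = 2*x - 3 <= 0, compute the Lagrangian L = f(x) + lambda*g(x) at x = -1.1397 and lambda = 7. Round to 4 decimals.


Step 1: Evaluate f(x).
f(-1.1397) = 8*(-1.1397)^2 - 9*(-1.1397) - 15 = 5.6486
Step 2: Evaluate g(x).
g(-1.1397) = 2*-1.1397 - 3 = -5.2794
Step 3: Compute Lagrangian.
L = 5.6486 + 7*-5.2794 = -31.3072


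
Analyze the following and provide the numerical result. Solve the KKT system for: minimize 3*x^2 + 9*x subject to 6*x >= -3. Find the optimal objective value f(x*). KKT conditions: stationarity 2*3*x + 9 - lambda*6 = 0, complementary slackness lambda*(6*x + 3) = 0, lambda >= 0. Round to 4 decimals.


Step 1: Try lambda = 0 (constraint inactive).
x_unc = -9/(2*3) = -1.5
Check: 6*-1.5 = -9.0 < -3 -- violated!
Step 2: Constraint must be active: 6*x = -3
x* = -3/6 = -0.5
lambda = (2*3*(-0.5) + 9)/6 = 1.0
Step 3: Compute optimal value.
f(x*) = 3*(-0.5)^2 + 9*(-0.5) = -3.75


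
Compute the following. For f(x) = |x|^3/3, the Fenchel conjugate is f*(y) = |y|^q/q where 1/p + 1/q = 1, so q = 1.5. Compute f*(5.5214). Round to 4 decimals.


The conjugate exponent q satisfies 1/p + 1/q = 1.
p = 3, so q = 3/(3 - 1) = 1.5
|y|^q = 5.5214^1.5 = 12.974
f*(5.5214) = 12.974 / 1.5 = 8.6493


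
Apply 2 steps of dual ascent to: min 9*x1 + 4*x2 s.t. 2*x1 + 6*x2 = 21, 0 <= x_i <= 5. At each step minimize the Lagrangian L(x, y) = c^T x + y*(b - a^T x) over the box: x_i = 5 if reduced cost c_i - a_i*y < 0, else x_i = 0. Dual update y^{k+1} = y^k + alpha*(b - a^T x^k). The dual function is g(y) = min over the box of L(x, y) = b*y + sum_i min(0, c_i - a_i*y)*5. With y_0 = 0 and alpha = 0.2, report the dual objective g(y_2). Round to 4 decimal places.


Dual ascent for LP: min 9*x1 + 4*x2, 2*x1 + 6*x2 = 21, 0 <= x_i <= 5
Step 1: y^k = 0.0, reduced costs: (9.0, 4.0)
  x^k = (0.0, 0.0), subgradient = b - a^T x = 21.0
  y^{k+1} = 0.0 + 0.2*21.0 = 4.2
Step 2: y^k = 4.2, reduced costs: (0.6, -21.2)
  x^k = (0.0, 5.0), subgradient = b - a^T x = -9.0
  y^{k+1} = 4.2 + 0.2*-9.0 = 2.4
Dual objective at y_2 = 2.4: reduced costs (4.2, -10.4), box minimizer x = (0.0, 5.0)
g(y_2) = b*y + (c1 - a1*y)*x1 + (c2 - a2*y)*x2 = 21*2.4 + 4.2*0.0 + (-10.4)*5.0 = 50.4 + 0.0 - 52.0 = -1.6


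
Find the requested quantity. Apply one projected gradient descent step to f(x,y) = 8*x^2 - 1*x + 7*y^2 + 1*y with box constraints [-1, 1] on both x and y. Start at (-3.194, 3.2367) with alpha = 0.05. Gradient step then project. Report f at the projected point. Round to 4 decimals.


Step 1: Compute gradient at (-3.194, 3.2367).
grad_x = 2*8*-3.194 - 1 = -52.104
grad_y = 2*7*3.2367 + 1 = 46.3138
Step 2: Gradient step.
x_raw = -3.194 - 0.05*-52.104 = -0.5888
y_raw = 3.2367 - 0.05*46.3138 = 0.921
Step 3: Project onto [-1, 1].
x_proj = clip(-0.5888) = -0.5888
y_proj = clip(0.921) = 0.921
Step 4: Evaluate f.
f(-0.5888, 0.921) = 10.2211


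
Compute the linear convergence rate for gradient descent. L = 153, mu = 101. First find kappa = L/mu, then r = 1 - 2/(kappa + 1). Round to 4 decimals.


Step 1: Compute the condition number.
kappa = L/mu = 153/101 = 1.5149
Step 2: Compute the convergence rate.
r = 1 - 2/(kappa + 1) = 1 - 2*mu/(L + mu) = (L - mu)/(L + mu) = 52/254 = 0.2047


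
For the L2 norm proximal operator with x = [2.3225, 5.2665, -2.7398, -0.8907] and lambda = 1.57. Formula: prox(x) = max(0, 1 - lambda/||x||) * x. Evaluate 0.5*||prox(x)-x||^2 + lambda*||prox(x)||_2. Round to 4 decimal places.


Step 1: Compute ||x||.
||x|| = 6.4366
Step 2: Compute scaling factor.
scale = max(0, 1 - 1.57/6.4366) = 0.7561
Step 3: prox(x) = [1.756, 3.9819, -2.0715, -0.6734]
||prox(x)|| = 4.8666
Step 4: Proximal objective.
0.5*||prox-x||^2 = 1.2325
lambda*||prox|| = 7.6406
Total = 8.873
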